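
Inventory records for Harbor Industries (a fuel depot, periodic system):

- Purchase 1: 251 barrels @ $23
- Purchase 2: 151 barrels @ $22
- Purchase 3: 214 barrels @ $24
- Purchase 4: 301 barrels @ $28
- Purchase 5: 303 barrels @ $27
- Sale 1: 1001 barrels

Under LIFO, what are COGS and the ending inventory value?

COGS = $25,803; ending inventory = $5,037

Sale 1 (1001) [LIFO — newest first]: 303 @ $27 + 301 @ $28 + 214 @ $24 + 151 @ $22 + 32 @ $23 = $25,803
Ending inventory: 219 @ $23 = $5,037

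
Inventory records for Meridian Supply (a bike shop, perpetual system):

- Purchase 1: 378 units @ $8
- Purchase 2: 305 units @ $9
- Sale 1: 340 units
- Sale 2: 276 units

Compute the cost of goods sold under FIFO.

COGS = $5,166

Sale 1 (340) [FIFO — oldest first]: 340 @ $8 = $2,720
Sale 2 (276) [FIFO — oldest first]: 38 @ $8 + 238 @ $9 = $2,446
Total COGS = $2,720 + $2,446 = $5,166
Ending inventory: 67 @ $9 = $603
Check: goods available $5,769 = COGS $5,166 + ending $603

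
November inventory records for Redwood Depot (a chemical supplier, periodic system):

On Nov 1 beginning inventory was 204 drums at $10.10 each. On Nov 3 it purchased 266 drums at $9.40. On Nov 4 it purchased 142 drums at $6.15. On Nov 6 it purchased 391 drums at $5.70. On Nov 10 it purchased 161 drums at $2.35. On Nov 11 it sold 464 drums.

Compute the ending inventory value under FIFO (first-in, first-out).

Nov 11, 464 sold [FIFO — oldest first]: 204 @ $10.10 + 260 @ $9.40 = $4,504.40
Ending inventory: 6 @ $9.40 + 142 @ $6.15 + 391 @ $5.70 + 161 @ $2.35 = $3,536.75
Check: goods available $8,041.15 = COGS $4,504.40 + ending $3,536.75

Ending inventory = $3,536.75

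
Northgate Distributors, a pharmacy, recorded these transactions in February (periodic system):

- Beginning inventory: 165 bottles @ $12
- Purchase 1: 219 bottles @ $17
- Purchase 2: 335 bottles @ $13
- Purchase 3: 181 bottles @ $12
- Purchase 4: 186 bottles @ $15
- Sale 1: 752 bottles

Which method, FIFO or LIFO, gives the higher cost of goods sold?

FIFO

FIFO COGS: 165 @ $12 + 219 @ $17 + 335 @ $13 + 33 @ $12 = $10,454
LIFO COGS: 186 @ $15 + 181 @ $12 + 335 @ $13 + 50 @ $17 = $10,167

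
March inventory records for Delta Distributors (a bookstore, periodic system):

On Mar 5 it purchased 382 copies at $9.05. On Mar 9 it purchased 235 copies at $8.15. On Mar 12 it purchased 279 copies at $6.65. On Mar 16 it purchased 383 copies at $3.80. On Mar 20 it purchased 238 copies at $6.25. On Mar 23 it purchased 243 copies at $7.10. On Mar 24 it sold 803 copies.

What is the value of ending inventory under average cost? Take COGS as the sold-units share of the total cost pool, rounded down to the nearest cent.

Mar 24, sell 803: 803/1760 × $11,895.90 → $5,427.50
Ending inventory (cost pool remaining) = $6,468.40
Check: goods available $11,895.90 = COGS $5,427.50 + ending $6,468.40

Ending inventory = $6,468.40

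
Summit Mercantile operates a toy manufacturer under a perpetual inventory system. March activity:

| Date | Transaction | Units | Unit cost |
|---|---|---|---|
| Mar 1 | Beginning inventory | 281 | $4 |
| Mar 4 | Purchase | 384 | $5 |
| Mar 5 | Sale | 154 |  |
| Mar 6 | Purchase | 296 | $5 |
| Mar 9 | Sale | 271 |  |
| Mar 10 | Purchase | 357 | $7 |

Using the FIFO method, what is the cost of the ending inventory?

Mar 5, 154 sold [FIFO — oldest first]: 154 @ $4 = $616
Mar 9, 271 sold [FIFO — oldest first]: 127 @ $4 + 144 @ $5 = $1,228
Total COGS = $616 + $1,228 = $1,844
Ending inventory: 240 @ $5 + 296 @ $5 + 357 @ $7 = $5,179
Check: goods available $7,023 = COGS $1,844 + ending $5,179

Ending inventory = $5,179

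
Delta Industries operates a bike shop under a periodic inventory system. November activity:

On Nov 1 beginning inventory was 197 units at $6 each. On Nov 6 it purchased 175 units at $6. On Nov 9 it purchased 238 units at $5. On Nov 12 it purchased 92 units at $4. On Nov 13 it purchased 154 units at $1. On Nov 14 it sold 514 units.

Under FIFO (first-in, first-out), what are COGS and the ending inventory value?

Nov 14, 514 sold [FIFO — oldest first]: 197 @ $6 + 175 @ $6 + 142 @ $5 = $2,942
Ending inventory: 96 @ $5 + 92 @ $4 + 154 @ $1 = $1,002

COGS = $2,942; ending inventory = $1,002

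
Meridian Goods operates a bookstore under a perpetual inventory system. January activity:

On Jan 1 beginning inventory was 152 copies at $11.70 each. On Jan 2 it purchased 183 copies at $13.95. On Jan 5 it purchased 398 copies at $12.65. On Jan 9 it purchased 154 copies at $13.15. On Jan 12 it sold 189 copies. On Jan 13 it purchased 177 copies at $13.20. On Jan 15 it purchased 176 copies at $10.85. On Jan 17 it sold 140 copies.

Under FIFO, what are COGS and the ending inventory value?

Jan 12, 189 sold [FIFO — oldest first]: 152 @ $11.70 + 37 @ $13.95 = $2,294.55
Jan 17, 140 sold [FIFO — oldest first]: 140 @ $13.95 = $1,953.00
Total COGS = $2,294.55 + $1,953.00 = $4,247.55
Ending inventory: 6 @ $13.95 + 398 @ $12.65 + 154 @ $13.15 + 177 @ $13.20 + 176 @ $10.85 = $11,389.50
Check: goods available $15,637.05 = COGS $4,247.55 + ending $11,389.50

COGS = $4,247.55; ending inventory = $11,389.50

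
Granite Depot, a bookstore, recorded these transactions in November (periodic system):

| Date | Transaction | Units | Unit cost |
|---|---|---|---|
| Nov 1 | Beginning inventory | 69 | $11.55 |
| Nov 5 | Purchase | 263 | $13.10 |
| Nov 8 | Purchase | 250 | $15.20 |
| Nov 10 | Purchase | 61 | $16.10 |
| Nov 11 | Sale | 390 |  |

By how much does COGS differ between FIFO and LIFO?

FIFO COGS: 69 @ $11.55 + 263 @ $13.10 + 58 @ $15.20 = $5,123.85
LIFO COGS: 61 @ $16.10 + 250 @ $15.20 + 79 @ $13.10 = $5,817.00
Difference = |$5,123.85 − $5,817.00| = $693.15

$693.15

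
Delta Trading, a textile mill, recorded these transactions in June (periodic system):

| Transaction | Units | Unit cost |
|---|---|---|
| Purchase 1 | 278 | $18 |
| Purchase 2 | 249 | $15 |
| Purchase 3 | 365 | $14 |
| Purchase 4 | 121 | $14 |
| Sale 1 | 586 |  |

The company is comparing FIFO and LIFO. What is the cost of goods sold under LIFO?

FIFO COGS: 278 @ $18 + 249 @ $15 + 59 @ $14 = $9,565
LIFO COGS: 121 @ $14 + 365 @ $14 + 100 @ $15 = $8,304

COGS = $8,304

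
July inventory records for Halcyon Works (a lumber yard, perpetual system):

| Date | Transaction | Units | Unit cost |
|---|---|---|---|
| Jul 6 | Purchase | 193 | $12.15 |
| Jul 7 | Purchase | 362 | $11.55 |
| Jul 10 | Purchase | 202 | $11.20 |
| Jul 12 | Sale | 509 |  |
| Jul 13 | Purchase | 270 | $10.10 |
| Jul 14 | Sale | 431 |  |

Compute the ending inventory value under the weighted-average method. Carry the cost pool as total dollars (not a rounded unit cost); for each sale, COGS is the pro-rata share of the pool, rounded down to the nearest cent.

Ending inventory = $941.58

After Jul 6: 193 on hand, pool $2,344.95 (≈ $12.1500 each)
After Jul 7: 555 on hand, pool $6,526.05 (≈ $11.7586 each)
After Jul 10: 757 on hand, pool $8,788.45 (≈ $11.6096 each)
Jul 12, sell 509: 509/757 × $8,788.45 → $5,909.27
After Jul 13: 518 on hand, pool $5,606.18 (≈ $10.8227 each)
Jul 14, sell 431: 431/518 × $5,606.18 → $4,664.60
Total COGS = $5,909.27 + $4,664.60 = $10,573.87
Ending inventory (cost pool remaining) = $941.58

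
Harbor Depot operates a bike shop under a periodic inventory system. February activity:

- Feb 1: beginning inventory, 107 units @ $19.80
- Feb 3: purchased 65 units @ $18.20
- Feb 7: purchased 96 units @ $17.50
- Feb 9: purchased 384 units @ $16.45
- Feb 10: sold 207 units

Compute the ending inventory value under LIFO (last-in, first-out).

Ending inventory = $7,893.25

Feb 10, 207 sold [LIFO — newest first]: 207 @ $16.45 = $3,405.15
Ending inventory: 107 @ $19.80 + 65 @ $18.20 + 96 @ $17.50 + 177 @ $16.45 = $7,893.25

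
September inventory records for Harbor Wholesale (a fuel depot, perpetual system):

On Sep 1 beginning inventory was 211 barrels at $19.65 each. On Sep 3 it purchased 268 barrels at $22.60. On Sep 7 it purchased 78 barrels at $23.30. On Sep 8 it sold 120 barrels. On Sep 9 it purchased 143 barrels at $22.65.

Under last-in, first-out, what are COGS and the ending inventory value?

Sep 8, 120 sold [LIFO — newest first]: 78 @ $23.30 + 42 @ $22.60 = $2,766.60
Ending inventory: 211 @ $19.65 + 226 @ $22.60 + 143 @ $22.65 = $12,492.70
Check: goods available $15,259.30 = COGS $2,766.60 + ending $12,492.70

COGS = $2,766.60; ending inventory = $12,492.70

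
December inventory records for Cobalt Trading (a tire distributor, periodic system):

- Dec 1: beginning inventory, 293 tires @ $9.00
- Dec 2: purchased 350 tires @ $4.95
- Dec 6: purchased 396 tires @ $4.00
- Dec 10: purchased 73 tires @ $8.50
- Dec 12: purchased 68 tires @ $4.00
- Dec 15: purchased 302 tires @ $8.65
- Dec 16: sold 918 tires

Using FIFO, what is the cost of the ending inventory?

Ending inventory = $3,988.80

Dec 16, 918 sold [FIFO — oldest first]: 293 @ $9.00 + 350 @ $4.95 + 275 @ $4.00 = $5,469.50
Ending inventory: 121 @ $4.00 + 73 @ $8.50 + 68 @ $4.00 + 302 @ $8.65 = $3,988.80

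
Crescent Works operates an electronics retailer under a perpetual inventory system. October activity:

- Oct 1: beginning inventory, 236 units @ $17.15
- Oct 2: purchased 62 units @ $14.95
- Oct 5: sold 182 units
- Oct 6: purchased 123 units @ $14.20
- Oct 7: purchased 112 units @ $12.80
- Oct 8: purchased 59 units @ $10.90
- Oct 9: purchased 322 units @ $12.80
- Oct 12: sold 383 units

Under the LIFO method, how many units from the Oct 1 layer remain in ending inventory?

Oct 5, 182 sold [LIFO — newest first]: 62 @ $14.95 + 120 @ $17.15 = $2,984.90
Oct 12, 383 sold [LIFO — newest first]: 322 @ $12.80 + 59 @ $10.90 + 2 @ $12.80 = $4,790.30
Total COGS = $2,984.90 + $4,790.30 = $7,775.20
Ending inventory: 116 @ $17.15 + 123 @ $14.20 + 110 @ $12.80 = $5,144.00

116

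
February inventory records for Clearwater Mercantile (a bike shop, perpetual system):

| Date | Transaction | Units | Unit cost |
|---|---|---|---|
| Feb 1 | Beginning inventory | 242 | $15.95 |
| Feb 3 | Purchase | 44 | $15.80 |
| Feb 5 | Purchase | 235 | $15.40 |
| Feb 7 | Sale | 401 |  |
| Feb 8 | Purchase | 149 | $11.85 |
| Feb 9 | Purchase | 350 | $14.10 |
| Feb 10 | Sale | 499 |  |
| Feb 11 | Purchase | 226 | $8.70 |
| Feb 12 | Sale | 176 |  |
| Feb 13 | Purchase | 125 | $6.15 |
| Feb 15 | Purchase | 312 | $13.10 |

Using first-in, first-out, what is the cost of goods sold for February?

Feb 7, 401 sold [FIFO — oldest first]: 242 @ $15.95 + 44 @ $15.80 + 115 @ $15.40 = $6,326.10
Feb 10, 499 sold [FIFO — oldest first]: 120 @ $15.40 + 149 @ $11.85 + 230 @ $14.10 = $6,856.65
Feb 12, 176 sold [FIFO — oldest first]: 120 @ $14.10 + 56 @ $8.70 = $2,179.20
Total COGS = $6,326.10 + $6,856.65 + $2,179.20 = $15,361.95
Ending inventory: 170 @ $8.70 + 125 @ $6.15 + 312 @ $13.10 = $6,334.95

COGS = $15,361.95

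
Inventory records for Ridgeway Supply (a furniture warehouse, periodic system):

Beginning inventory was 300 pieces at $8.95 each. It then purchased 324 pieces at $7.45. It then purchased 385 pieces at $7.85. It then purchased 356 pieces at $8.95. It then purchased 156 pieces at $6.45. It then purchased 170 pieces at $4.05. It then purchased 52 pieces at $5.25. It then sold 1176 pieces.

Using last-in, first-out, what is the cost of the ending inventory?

Ending inventory = $4,674.15

Sale 1 (1176) [LIFO — newest first]: 52 @ $5.25 + 170 @ $4.05 + 156 @ $6.45 + 356 @ $8.95 + 385 @ $7.85 + 57 @ $7.45 = $8,600.80
Ending inventory: 300 @ $8.95 + 267 @ $7.45 = $4,674.15
Check: goods available $13,274.95 = COGS $8,600.80 + ending $4,674.15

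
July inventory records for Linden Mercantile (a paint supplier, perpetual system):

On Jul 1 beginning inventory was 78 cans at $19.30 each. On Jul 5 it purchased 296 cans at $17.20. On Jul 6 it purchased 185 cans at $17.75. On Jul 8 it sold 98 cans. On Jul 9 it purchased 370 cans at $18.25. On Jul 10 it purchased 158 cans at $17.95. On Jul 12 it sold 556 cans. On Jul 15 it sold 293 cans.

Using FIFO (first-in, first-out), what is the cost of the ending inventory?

Jul 8, 98 sold [FIFO — oldest first]: 78 @ $19.30 + 20 @ $17.20 = $1,849.40
Jul 12, 556 sold [FIFO — oldest first]: 276 @ $17.20 + 185 @ $17.75 + 95 @ $18.25 = $9,764.70
Jul 15, 293 sold [FIFO — oldest first]: 275 @ $18.25 + 18 @ $17.95 = $5,341.85
Total COGS = $1,849.40 + $9,764.70 + $5,341.85 = $16,955.95
Ending inventory: 140 @ $17.95 = $2,513.00

Ending inventory = $2,513.00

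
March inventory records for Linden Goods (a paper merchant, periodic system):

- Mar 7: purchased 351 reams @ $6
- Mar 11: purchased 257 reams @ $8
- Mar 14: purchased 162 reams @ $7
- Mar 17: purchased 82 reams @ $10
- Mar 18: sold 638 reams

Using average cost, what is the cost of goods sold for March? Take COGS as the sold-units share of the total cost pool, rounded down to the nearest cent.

Mar 18, sell 638: 638/852 × $6,116.00 → $4,579.82
Ending inventory (cost pool remaining) = $1,536.18

COGS = $4,579.82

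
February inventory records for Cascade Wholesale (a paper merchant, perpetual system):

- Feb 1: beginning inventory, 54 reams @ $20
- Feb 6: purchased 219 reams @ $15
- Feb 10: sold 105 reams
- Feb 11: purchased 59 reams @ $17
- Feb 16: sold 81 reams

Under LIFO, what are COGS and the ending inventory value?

Feb 10, 105 sold [LIFO — newest first]: 105 @ $15 = $1,575
Feb 16, 81 sold [LIFO — newest first]: 59 @ $17 + 22 @ $15 = $1,333
Total COGS = $1,575 + $1,333 = $2,908
Ending inventory: 54 @ $20 + 92 @ $15 = $2,460
Check: goods available $5,368 = COGS $2,908 + ending $2,460

COGS = $2,908; ending inventory = $2,460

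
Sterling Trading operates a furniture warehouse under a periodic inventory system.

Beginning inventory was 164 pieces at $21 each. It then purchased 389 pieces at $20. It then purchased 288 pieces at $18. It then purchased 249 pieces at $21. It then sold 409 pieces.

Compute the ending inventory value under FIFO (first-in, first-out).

Sale 1 (409) [FIFO — oldest first]: 164 @ $21 + 245 @ $20 = $8,344
Ending inventory: 144 @ $20 + 288 @ $18 + 249 @ $21 = $13,293

Ending inventory = $13,293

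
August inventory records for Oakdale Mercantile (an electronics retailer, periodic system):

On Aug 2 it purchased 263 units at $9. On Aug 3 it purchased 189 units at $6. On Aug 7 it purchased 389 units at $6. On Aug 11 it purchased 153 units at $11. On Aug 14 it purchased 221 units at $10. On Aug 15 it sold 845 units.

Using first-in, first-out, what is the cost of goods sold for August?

COGS = $5,879

Aug 15, 845 sold [FIFO — oldest first]: 263 @ $9 + 189 @ $6 + 389 @ $6 + 4 @ $11 = $5,879
Ending inventory: 149 @ $11 + 221 @ $10 = $3,849
Check: goods available $9,728 = COGS $5,879 + ending $3,849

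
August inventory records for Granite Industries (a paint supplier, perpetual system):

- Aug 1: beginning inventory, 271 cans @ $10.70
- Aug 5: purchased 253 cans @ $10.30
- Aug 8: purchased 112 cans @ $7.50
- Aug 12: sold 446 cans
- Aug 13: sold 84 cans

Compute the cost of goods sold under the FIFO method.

COGS = $5,550.60

Aug 12, 446 sold [FIFO — oldest first]: 271 @ $10.70 + 175 @ $10.30 = $4,702.20
Aug 13, 84 sold [FIFO — oldest first]: 78 @ $10.30 + 6 @ $7.50 = $848.40
Total COGS = $4,702.20 + $848.40 = $5,550.60
Ending inventory: 106 @ $7.50 = $795.00
Check: goods available $6,345.60 = COGS $5,550.60 + ending $795.00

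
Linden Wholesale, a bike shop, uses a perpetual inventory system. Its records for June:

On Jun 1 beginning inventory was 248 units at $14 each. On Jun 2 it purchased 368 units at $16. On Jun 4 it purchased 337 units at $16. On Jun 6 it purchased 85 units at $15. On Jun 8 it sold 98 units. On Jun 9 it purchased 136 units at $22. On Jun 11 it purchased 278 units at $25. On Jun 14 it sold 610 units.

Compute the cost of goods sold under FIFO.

Jun 8, 98 sold [FIFO — oldest first]: 98 @ $14 = $1,372
Jun 14, 610 sold [FIFO — oldest first]: 150 @ $14 + 368 @ $16 + 92 @ $16 = $9,460
Total COGS = $1,372 + $9,460 = $10,832
Ending inventory: 245 @ $16 + 85 @ $15 + 136 @ $22 + 278 @ $25 = $15,137
Check: goods available $25,969 = COGS $10,832 + ending $15,137

COGS = $10,832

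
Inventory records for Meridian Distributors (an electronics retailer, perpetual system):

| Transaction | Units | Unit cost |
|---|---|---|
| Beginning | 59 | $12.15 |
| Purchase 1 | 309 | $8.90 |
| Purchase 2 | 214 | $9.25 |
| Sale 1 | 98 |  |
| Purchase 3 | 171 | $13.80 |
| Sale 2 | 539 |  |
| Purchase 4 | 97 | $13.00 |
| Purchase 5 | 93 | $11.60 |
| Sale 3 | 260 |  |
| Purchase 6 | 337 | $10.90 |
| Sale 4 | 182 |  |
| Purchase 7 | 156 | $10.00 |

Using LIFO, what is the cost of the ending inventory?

Ending inventory = $3,808.40

Sale 1 (98) [LIFO — newest first]: 98 @ $9.25 = $906.50
Sale 2 (539) [LIFO — newest first]: 171 @ $13.80 + 116 @ $9.25 + 252 @ $8.90 = $5,675.60
Sale 3 (260) [LIFO — newest first]: 93 @ $11.60 + 97 @ $13.00 + 57 @ $8.90 + 13 @ $12.15 = $3,005.05
Sale 4 (182) [LIFO — newest first]: 182 @ $10.90 = $1,983.80
Total COGS = $906.50 + $5,675.60 + $3,005.05 + $1,983.80 = $11,570.95
Ending inventory: 46 @ $12.15 + 155 @ $10.90 + 156 @ $10.00 = $3,808.40
Check: goods available $15,379.35 = COGS $11,570.95 + ending $3,808.40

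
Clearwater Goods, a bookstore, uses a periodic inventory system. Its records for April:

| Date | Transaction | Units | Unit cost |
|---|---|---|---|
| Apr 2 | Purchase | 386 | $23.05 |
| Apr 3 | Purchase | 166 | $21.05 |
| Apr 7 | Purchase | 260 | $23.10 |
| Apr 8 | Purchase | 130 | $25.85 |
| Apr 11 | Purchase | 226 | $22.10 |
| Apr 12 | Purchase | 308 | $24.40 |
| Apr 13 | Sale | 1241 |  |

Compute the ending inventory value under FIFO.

Apr 13, 1241 sold [FIFO — oldest first]: 386 @ $23.05 + 166 @ $21.05 + 260 @ $23.10 + 130 @ $25.85 + 226 @ $22.10 + 73 @ $24.40 = $28,533.90
Ending inventory: 235 @ $24.40 = $5,734.00
Check: goods available $34,267.90 = COGS $28,533.90 + ending $5,734.00

Ending inventory = $5,734.00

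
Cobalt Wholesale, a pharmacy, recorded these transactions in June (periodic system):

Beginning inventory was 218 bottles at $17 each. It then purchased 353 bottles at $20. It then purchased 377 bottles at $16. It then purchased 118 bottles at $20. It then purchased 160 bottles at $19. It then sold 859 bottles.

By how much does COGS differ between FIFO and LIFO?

FIFO COGS: 218 @ $17 + 353 @ $20 + 288 @ $16 = $15,374
LIFO COGS: 160 @ $19 + 118 @ $20 + 377 @ $16 + 204 @ $20 = $15,512
Difference = |$15,374 − $15,512| = $138

$138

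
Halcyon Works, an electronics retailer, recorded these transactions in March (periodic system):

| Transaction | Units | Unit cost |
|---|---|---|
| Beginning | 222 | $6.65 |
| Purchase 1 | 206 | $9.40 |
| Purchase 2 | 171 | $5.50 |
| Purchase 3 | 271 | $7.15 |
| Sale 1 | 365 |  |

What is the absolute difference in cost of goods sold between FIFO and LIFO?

FIFO COGS: 222 @ $6.65 + 143 @ $9.40 = $2,820.50
LIFO COGS: 271 @ $7.15 + 94 @ $5.50 = $2,454.65
Difference = |$2,820.50 − $2,454.65| = $365.85

$365.85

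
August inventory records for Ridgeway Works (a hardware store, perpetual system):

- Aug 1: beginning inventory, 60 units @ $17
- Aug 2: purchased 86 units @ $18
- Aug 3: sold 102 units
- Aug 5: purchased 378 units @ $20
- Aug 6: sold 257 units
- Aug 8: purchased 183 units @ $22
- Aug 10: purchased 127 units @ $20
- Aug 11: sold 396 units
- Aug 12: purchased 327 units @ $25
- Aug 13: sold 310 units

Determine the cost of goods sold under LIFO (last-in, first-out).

COGS = $22,996

Aug 3, 102 sold [LIFO — newest first]: 86 @ $18 + 16 @ $17 = $1,820
Aug 6, 257 sold [LIFO — newest first]: 257 @ $20 = $5,140
Aug 11, 396 sold [LIFO — newest first]: 127 @ $20 + 183 @ $22 + 86 @ $20 = $8,286
Aug 13, 310 sold [LIFO — newest first]: 310 @ $25 = $7,750
Total COGS = $1,820 + $5,140 + $8,286 + $7,750 = $22,996
Ending inventory: 44 @ $17 + 35 @ $20 + 17 @ $25 = $1,873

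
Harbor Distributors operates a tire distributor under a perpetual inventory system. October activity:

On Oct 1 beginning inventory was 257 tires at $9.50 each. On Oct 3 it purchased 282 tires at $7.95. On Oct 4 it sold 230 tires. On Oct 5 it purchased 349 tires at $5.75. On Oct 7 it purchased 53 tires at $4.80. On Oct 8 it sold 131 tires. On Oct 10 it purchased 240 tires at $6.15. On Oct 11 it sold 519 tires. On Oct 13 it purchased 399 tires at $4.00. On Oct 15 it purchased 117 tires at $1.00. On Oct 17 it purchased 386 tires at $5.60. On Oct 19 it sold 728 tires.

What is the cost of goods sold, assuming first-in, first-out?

COGS = $10,044.55

Oct 4, 230 sold [FIFO — oldest first]: 230 @ $9.50 = $2,185.00
Oct 8, 131 sold [FIFO — oldest first]: 27 @ $9.50 + 104 @ $7.95 = $1,083.30
Oct 11, 519 sold [FIFO — oldest first]: 178 @ $7.95 + 341 @ $5.75 = $3,375.85
Oct 19, 728 sold [FIFO — oldest first]: 8 @ $5.75 + 53 @ $4.80 + 240 @ $6.15 + 399 @ $4.00 + 28 @ $1.00 = $3,400.40
Total COGS = $2,185.00 + $1,083.30 + $3,375.85 + $3,400.40 = $10,044.55
Ending inventory: 89 @ $1.00 + 386 @ $5.60 = $2,250.60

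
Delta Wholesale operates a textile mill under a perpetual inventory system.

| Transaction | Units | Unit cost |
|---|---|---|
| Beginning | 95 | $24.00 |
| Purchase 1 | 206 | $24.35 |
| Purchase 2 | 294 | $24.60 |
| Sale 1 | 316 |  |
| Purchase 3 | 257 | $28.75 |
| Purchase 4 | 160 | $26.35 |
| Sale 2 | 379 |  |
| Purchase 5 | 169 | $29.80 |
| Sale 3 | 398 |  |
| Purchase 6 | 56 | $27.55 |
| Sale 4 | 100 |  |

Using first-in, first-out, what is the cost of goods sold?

Sale 1 (316) [FIFO — oldest first]: 95 @ $24.00 + 206 @ $24.35 + 15 @ $24.60 = $7,665.10
Sale 2 (379) [FIFO — oldest first]: 279 @ $24.60 + 100 @ $28.75 = $9,738.40
Sale 3 (398) [FIFO — oldest first]: 157 @ $28.75 + 160 @ $26.35 + 81 @ $29.80 = $11,143.55
Sale 4 (100) [FIFO — oldest first]: 88 @ $29.80 + 12 @ $27.55 = $2,953.00
Total COGS = $7,665.10 + $9,738.40 + $11,143.55 + $2,953.00 = $31,500.05
Ending inventory: 44 @ $27.55 = $1,212.20
Check: goods available $32,712.25 = COGS $31,500.05 + ending $1,212.20

COGS = $31,500.05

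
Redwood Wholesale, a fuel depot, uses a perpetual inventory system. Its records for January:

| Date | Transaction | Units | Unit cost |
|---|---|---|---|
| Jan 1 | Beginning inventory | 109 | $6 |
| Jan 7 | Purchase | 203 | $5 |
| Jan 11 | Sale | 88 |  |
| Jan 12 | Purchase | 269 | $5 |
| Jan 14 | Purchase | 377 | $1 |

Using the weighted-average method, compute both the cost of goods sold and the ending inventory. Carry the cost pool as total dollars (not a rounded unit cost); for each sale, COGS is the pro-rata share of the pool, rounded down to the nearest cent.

COGS = $470.74; ending inventory = $2,920.26

After Jan 1: 109 on hand, pool $654.00 (≈ $6.0000 each)
After Jan 7: 312 on hand, pool $1,669.00 (≈ $5.3494 each)
Jan 11, sell 88: 88/312 × $1,669.00 → $470.74
After Jan 12: 493 on hand, pool $2,543.26 (≈ $5.1587 each)
After Jan 14: 870 on hand, pool $2,920.26 (≈ $3.3566 each)
Ending inventory (cost pool remaining) = $2,920.26
Check: goods available $3,391.00 = COGS $470.74 + ending $2,920.26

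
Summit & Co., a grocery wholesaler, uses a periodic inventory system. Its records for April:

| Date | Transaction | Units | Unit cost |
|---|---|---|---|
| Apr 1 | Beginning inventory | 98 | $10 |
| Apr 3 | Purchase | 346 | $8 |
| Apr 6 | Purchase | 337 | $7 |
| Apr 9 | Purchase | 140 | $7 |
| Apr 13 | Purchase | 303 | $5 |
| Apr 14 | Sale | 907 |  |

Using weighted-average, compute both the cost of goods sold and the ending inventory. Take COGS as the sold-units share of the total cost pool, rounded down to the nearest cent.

Apr 14, sell 907: 907/1224 × $8,602.00 → $6,374.19
Ending inventory (cost pool remaining) = $2,227.81
Check: goods available $8,602.00 = COGS $6,374.19 + ending $2,227.81

COGS = $6,374.19; ending inventory = $2,227.81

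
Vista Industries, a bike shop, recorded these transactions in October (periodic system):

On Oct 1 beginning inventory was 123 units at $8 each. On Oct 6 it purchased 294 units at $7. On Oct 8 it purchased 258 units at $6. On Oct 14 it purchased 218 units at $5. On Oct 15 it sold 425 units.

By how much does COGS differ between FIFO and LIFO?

$758

FIFO COGS: 123 @ $8 + 294 @ $7 + 8 @ $6 = $3,090
LIFO COGS: 218 @ $5 + 207 @ $6 = $2,332
Difference = |$3,090 − $2,332| = $758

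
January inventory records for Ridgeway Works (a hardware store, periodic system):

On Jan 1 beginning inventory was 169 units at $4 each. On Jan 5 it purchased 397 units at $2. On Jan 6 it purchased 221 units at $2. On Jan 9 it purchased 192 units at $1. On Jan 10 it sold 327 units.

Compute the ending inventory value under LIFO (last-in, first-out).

Ending inventory = $1,642

Jan 10, 327 sold [LIFO — newest first]: 192 @ $1 + 135 @ $2 = $462
Ending inventory: 169 @ $4 + 397 @ $2 + 86 @ $2 = $1,642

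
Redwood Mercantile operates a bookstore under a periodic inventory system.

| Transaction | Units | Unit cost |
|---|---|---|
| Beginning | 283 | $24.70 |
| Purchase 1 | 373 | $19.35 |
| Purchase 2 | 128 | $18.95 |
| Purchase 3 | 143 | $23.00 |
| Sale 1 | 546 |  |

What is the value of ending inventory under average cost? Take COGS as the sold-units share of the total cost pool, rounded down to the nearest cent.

Ending inventory = $8,188.11

Sale 1, sell 546: 546/927 × $19,922.25 → $11,734.14
Ending inventory (cost pool remaining) = $8,188.11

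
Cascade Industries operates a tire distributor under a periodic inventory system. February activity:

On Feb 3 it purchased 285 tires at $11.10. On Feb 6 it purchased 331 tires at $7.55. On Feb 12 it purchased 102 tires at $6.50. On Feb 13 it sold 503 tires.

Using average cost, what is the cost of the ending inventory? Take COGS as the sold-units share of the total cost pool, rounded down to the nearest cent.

Ending inventory = $1,894.15

Feb 13, sell 503: 503/718 × $6,325.55 → $4,431.40
Ending inventory (cost pool remaining) = $1,894.15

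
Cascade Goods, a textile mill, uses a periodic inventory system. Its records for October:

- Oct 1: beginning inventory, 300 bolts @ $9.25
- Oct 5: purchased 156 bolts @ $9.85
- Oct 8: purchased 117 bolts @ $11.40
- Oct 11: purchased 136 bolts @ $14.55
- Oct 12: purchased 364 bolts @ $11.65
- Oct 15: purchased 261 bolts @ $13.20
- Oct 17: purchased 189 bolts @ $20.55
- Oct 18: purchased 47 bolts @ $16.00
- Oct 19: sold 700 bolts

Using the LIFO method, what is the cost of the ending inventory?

Oct 19, 700 sold [LIFO — newest first]: 47 @ $16.00 + 189 @ $20.55 + 261 @ $13.20 + 203 @ $11.65 = $10,446.10
Ending inventory: 300 @ $9.25 + 156 @ $9.85 + 117 @ $11.40 + 136 @ $14.55 + 161 @ $11.65 = $9,499.85
Check: goods available $19,945.95 = COGS $10,446.10 + ending $9,499.85

Ending inventory = $9,499.85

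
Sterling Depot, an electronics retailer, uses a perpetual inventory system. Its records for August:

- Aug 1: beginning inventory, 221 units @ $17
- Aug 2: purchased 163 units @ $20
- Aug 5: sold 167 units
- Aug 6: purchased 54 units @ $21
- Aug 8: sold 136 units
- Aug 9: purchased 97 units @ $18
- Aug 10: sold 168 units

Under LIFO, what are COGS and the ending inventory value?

COGS = $8,809; ending inventory = $1,088

Aug 5, 167 sold [LIFO — newest first]: 163 @ $20 + 4 @ $17 = $3,328
Aug 8, 136 sold [LIFO — newest first]: 54 @ $21 + 82 @ $17 = $2,528
Aug 10, 168 sold [LIFO — newest first]: 97 @ $18 + 71 @ $17 = $2,953
Total COGS = $3,328 + $2,528 + $2,953 = $8,809
Ending inventory: 64 @ $17 = $1,088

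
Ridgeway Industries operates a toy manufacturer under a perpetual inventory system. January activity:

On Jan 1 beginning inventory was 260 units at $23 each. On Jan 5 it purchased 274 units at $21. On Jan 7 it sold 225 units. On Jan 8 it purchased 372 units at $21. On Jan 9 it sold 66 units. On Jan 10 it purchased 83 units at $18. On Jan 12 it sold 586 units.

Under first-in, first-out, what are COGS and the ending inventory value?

COGS = $18,937; ending inventory = $2,103

Jan 7, 225 sold [FIFO — oldest first]: 225 @ $23 = $5,175
Jan 9, 66 sold [FIFO — oldest first]: 35 @ $23 + 31 @ $21 = $1,456
Jan 12, 586 sold [FIFO — oldest first]: 243 @ $21 + 343 @ $21 = $12,306
Total COGS = $5,175 + $1,456 + $12,306 = $18,937
Ending inventory: 29 @ $21 + 83 @ $18 = $2,103
Check: goods available $21,040 = COGS $18,937 + ending $2,103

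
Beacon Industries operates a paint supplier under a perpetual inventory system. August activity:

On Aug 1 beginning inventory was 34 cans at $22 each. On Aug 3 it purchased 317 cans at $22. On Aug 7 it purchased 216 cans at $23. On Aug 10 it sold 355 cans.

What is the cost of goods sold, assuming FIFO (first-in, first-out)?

Aug 10, 355 sold [FIFO — oldest first]: 34 @ $22 + 317 @ $22 + 4 @ $23 = $7,814
Ending inventory: 212 @ $23 = $4,876

COGS = $7,814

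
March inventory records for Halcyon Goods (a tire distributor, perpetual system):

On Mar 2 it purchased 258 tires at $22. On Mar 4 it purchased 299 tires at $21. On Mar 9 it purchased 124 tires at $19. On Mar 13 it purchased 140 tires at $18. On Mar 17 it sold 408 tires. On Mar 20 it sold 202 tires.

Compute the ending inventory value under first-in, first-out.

Ending inventory = $3,869

Mar 17, 408 sold [FIFO — oldest first]: 258 @ $22 + 150 @ $21 = $8,826
Mar 20, 202 sold [FIFO — oldest first]: 149 @ $21 + 53 @ $19 = $4,136
Total COGS = $8,826 + $4,136 = $12,962
Ending inventory: 71 @ $19 + 140 @ $18 = $3,869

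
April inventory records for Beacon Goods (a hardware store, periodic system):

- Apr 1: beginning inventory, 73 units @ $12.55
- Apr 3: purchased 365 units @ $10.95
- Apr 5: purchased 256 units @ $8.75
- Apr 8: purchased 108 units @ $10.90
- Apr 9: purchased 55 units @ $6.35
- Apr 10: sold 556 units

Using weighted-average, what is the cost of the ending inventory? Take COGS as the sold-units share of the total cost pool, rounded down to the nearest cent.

Apr 10, sell 556: 556/857 × $8,679.35 → $5,630.94
Ending inventory (cost pool remaining) = $3,048.41

Ending inventory = $3,048.41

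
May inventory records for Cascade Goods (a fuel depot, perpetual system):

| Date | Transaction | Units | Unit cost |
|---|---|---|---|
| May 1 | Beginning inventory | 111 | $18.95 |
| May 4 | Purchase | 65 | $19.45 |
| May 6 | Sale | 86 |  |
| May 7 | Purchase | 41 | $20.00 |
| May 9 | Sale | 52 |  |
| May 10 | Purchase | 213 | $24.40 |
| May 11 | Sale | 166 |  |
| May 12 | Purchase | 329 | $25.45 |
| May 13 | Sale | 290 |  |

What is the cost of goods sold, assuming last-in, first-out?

COGS = $14,121.55

May 6, 86 sold [LIFO — newest first]: 65 @ $19.45 + 21 @ $18.95 = $1,662.20
May 9, 52 sold [LIFO — newest first]: 41 @ $20.00 + 11 @ $18.95 = $1,028.45
May 11, 166 sold [LIFO — newest first]: 166 @ $24.40 = $4,050.40
May 13, 290 sold [LIFO — newest first]: 290 @ $25.45 = $7,380.50
Total COGS = $1,662.20 + $1,028.45 + $4,050.40 + $7,380.50 = $14,121.55
Ending inventory: 79 @ $18.95 + 47 @ $24.40 + 39 @ $25.45 = $3,636.40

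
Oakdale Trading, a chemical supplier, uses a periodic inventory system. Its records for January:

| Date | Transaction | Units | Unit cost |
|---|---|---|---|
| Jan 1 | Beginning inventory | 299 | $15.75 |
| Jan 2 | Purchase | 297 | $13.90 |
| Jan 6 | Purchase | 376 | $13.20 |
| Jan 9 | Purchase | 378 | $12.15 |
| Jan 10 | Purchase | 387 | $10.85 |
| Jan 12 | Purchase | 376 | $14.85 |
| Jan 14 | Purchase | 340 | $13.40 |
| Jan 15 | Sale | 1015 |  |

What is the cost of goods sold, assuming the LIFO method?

Jan 15, 1015 sold [LIFO — newest first]: 340 @ $13.40 + 376 @ $14.85 + 299 @ $10.85 = $13,383.75
Ending inventory: 299 @ $15.75 + 297 @ $13.90 + 376 @ $13.20 + 378 @ $12.15 + 88 @ $10.85 = $19,348.25
Check: goods available $32,732.00 = COGS $13,383.75 + ending $19,348.25

COGS = $13,383.75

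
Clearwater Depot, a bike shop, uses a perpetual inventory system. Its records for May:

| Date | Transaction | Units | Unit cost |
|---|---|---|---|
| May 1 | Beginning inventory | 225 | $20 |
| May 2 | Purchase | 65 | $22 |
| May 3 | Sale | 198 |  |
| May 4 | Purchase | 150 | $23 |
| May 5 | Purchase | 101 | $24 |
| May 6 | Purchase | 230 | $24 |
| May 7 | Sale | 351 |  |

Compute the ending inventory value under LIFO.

May 3, 198 sold [LIFO — newest first]: 65 @ $22 + 133 @ $20 = $4,090
May 7, 351 sold [LIFO — newest first]: 230 @ $24 + 101 @ $24 + 20 @ $23 = $8,404
Total COGS = $4,090 + $8,404 = $12,494
Ending inventory: 92 @ $20 + 130 @ $23 = $4,830

Ending inventory = $4,830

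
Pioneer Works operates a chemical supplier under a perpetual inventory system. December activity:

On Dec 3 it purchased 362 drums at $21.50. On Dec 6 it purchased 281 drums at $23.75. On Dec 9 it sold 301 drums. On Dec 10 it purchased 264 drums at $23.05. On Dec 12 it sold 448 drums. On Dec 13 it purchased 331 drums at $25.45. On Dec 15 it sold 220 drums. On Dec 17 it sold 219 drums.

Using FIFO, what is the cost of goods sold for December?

Dec 9, 301 sold [FIFO — oldest first]: 301 @ $21.50 = $6,471.50
Dec 12, 448 sold [FIFO — oldest first]: 61 @ $21.50 + 281 @ $23.75 + 106 @ $23.05 = $10,428.55
Dec 15, 220 sold [FIFO — oldest first]: 158 @ $23.05 + 62 @ $25.45 = $5,219.80
Dec 17, 219 sold [FIFO — oldest first]: 219 @ $25.45 = $5,573.55
Total COGS = $6,471.50 + $10,428.55 + $5,219.80 + $5,573.55 = $27,693.40
Ending inventory: 50 @ $25.45 = $1,272.50

COGS = $27,693.40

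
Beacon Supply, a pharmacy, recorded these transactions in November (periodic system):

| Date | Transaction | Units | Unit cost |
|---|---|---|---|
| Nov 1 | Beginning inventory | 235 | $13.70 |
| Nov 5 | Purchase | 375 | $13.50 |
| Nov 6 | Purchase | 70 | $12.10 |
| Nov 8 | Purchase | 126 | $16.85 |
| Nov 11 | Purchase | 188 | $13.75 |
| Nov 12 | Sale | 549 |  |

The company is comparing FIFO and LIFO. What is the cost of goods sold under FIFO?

COGS = $7,458.50

FIFO COGS: 235 @ $13.70 + 314 @ $13.50 = $7,458.50
LIFO COGS: 188 @ $13.75 + 126 @ $16.85 + 70 @ $12.10 + 165 @ $13.50 = $7,782.60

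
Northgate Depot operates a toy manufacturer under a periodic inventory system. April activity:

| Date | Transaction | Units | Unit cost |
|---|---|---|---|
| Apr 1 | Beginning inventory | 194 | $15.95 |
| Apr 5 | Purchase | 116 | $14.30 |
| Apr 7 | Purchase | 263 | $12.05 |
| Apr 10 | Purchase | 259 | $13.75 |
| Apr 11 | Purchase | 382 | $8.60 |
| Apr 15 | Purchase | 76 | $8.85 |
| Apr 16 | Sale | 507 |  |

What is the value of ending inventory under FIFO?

Ending inventory = $8,314.35

Apr 16, 507 sold [FIFO — oldest first]: 194 @ $15.95 + 116 @ $14.30 + 197 @ $12.05 = $7,126.95
Ending inventory: 66 @ $12.05 + 259 @ $13.75 + 382 @ $8.60 + 76 @ $8.85 = $8,314.35
Check: goods available $15,441.30 = COGS $7,126.95 + ending $8,314.35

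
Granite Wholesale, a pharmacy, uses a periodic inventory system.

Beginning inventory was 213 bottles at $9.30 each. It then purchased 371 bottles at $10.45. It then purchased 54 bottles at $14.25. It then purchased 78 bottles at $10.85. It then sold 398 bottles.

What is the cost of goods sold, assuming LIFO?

COGS = $4,395.50

Sale 1 (398) [LIFO — newest first]: 78 @ $10.85 + 54 @ $14.25 + 266 @ $10.45 = $4,395.50
Ending inventory: 213 @ $9.30 + 105 @ $10.45 = $3,078.15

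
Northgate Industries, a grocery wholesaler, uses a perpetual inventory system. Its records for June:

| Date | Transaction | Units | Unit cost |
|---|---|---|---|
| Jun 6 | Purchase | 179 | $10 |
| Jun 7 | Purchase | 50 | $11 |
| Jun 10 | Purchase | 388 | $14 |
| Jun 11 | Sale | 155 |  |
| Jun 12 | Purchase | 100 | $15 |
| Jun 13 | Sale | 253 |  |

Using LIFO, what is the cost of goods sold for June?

Jun 11, 155 sold [LIFO — newest first]: 155 @ $14 = $2,170
Jun 13, 253 sold [LIFO — newest first]: 100 @ $15 + 153 @ $14 = $3,642
Total COGS = $2,170 + $3,642 = $5,812
Ending inventory: 179 @ $10 + 50 @ $11 + 80 @ $14 = $3,460

COGS = $5,812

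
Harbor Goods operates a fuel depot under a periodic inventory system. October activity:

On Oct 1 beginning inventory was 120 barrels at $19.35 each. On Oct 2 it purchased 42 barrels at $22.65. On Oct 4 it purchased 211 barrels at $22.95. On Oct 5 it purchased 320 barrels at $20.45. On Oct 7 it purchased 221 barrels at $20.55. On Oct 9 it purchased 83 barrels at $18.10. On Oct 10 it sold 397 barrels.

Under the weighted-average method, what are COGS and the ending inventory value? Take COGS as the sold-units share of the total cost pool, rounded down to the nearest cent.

Oct 10, sell 397: 397/997 × $20,703.60 → $8,244.06
Ending inventory (cost pool remaining) = $12,459.54

COGS = $8,244.06; ending inventory = $12,459.54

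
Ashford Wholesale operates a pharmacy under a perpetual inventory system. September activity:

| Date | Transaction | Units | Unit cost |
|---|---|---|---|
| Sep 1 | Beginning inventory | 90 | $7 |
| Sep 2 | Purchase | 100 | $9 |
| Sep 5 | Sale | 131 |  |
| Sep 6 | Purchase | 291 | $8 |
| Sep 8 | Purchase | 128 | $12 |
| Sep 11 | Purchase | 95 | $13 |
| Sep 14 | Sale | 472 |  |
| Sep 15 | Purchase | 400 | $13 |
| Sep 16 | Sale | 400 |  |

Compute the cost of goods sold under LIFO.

Sep 5, 131 sold [LIFO — newest first]: 100 @ $9 + 31 @ $7 = $1,117
Sep 14, 472 sold [LIFO — newest first]: 95 @ $13 + 128 @ $12 + 249 @ $8 = $4,763
Sep 16, 400 sold [LIFO — newest first]: 400 @ $13 = $5,200
Total COGS = $1,117 + $4,763 + $5,200 = $11,080
Ending inventory: 59 @ $7 + 42 @ $8 = $749

COGS = $11,080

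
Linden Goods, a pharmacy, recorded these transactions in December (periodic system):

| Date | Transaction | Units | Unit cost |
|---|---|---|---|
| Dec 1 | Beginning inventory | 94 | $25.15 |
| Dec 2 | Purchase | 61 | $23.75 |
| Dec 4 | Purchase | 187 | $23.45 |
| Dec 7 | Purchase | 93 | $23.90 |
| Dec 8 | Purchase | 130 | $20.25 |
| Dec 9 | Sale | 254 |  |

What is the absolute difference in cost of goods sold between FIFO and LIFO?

FIFO COGS: 94 @ $25.15 + 61 @ $23.75 + 99 @ $23.45 = $6,134.40
LIFO COGS: 130 @ $20.25 + 93 @ $23.90 + 31 @ $23.45 = $5,582.15
Difference = |$6,134.40 − $5,582.15| = $552.25

$552.25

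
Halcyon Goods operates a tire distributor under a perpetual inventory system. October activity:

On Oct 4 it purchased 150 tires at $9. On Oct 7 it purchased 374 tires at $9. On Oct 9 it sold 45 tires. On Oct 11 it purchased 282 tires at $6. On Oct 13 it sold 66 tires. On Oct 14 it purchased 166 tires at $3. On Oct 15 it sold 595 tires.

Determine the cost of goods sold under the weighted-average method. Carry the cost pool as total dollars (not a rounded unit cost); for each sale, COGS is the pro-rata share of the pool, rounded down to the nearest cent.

After Oct 4: 150 on hand, pool $1,350.00 (≈ $9.0000 each)
After Oct 7: 524 on hand, pool $4,716.00 (≈ $9.0000 each)
Oct 9, sell 45: 45/524 × $4,716.00 → $405.00
After Oct 11: 761 on hand, pool $6,003.00 (≈ $7.8883 each)
Oct 13, sell 66: 66/761 × $6,003.00 → $520.62
After Oct 14: 861 on hand, pool $5,980.38 (≈ $6.9459 each)
Oct 15, sell 595: 595/861 × $5,980.38 → $4,132.78
Total COGS = $405.00 + $520.62 + $4,132.78 = $5,058.40
Ending inventory (cost pool remaining) = $1,847.60

COGS = $5,058.40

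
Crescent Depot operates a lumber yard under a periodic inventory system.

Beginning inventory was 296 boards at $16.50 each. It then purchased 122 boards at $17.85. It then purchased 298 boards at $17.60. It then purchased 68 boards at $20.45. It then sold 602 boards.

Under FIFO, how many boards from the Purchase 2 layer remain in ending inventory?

114

Sale 1 (602) [FIFO — oldest first]: 296 @ $16.50 + 122 @ $17.85 + 184 @ $17.60 = $10,300.10
Ending inventory: 114 @ $17.60 + 68 @ $20.45 = $3,397.00
Check: goods available $13,697.10 = COGS $10,300.10 + ending $3,397.00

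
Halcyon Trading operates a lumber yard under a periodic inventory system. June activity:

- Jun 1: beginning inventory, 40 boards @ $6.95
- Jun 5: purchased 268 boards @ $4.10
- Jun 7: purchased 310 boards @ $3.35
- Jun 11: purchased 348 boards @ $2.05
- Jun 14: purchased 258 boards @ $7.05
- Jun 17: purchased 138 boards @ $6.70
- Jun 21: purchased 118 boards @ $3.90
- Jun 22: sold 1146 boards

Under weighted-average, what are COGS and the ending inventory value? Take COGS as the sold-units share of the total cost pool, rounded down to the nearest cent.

Jun 22, sell 1146: 1146/1480 × $6,332.40 → $4,903.33
Ending inventory (cost pool remaining) = $1,429.07

COGS = $4,903.33; ending inventory = $1,429.07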